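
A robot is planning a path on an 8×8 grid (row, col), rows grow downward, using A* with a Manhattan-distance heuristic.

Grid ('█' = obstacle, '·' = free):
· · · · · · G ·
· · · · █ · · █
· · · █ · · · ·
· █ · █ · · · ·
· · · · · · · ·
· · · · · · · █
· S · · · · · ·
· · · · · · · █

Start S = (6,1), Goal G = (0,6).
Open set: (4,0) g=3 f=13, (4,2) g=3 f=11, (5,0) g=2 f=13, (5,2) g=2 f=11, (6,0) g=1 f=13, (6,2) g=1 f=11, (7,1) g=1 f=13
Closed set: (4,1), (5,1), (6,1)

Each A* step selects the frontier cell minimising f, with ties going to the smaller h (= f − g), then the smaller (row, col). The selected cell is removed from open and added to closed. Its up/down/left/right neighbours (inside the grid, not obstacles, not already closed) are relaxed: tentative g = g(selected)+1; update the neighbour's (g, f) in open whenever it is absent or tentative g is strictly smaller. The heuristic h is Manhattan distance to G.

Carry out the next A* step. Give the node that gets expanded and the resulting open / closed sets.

expanded=(4,2); open=[(3,2) g=4 f=11, (4,0) g=3 f=13, (4,3) g=4 f=11, (5,0) g=2 f=13, (5,2) g=2 f=11, (6,0) g=1 f=13, (6,2) g=1 f=11, (7,1) g=1 f=13]; closed=[(4,1), (4,2), (5,1), (6,1)]

step 1: expand (4,2) (f=11, h=8) → closed; open now [(3,2) g=4 f=11, (4,0) g=3 f=13, (4,3) g=4 f=11, (5,0) g=2 f=13, (5,2) g=2 f=11, (6,0) g=1 f=13, (6,2) g=1 f=11, (7,1) g=1 f=13]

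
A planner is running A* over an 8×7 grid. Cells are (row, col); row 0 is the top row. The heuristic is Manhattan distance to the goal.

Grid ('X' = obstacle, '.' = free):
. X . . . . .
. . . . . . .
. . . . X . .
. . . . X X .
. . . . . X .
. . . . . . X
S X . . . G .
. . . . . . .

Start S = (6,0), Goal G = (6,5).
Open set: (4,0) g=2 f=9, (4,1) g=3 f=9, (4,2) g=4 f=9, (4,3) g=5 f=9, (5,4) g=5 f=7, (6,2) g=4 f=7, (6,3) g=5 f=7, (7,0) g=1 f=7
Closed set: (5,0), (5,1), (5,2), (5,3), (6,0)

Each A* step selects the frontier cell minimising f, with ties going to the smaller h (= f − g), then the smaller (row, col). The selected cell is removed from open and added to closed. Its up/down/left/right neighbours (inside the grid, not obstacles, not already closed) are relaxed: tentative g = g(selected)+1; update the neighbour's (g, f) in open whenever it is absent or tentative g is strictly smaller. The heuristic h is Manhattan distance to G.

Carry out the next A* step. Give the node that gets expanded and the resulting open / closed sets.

step 1: expand (5,4) (f=7, h=2) → closed; open now [(4,0) g=2 f=9, (4,1) g=3 f=9, (4,2) g=4 f=9, (4,3) g=5 f=9, (4,4) g=6 f=9, (5,5) g=6 f=7, (6,2) g=4 f=7, (6,3) g=5 f=7, (6,4) g=6 f=7, (7,0) g=1 f=7]

expanded=(5,4); open=[(4,0) g=2 f=9, (4,1) g=3 f=9, (4,2) g=4 f=9, (4,3) g=5 f=9, (4,4) g=6 f=9, (5,5) g=6 f=7, (6,2) g=4 f=7, (6,3) g=5 f=7, (6,4) g=6 f=7, (7,0) g=1 f=7]; closed=[(5,0), (5,1), (5,2), (5,3), (5,4), (6,0)]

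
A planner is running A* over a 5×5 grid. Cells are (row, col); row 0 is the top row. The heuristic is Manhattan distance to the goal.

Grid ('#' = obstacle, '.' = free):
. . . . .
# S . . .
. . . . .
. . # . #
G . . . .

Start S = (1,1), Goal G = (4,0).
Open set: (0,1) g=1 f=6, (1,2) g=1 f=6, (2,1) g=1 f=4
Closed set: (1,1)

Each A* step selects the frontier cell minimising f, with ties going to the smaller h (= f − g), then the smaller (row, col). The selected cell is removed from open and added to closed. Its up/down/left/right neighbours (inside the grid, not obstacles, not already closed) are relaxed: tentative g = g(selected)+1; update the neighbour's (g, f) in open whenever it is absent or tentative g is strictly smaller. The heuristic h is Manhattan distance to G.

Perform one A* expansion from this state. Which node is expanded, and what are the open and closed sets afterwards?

expanded=(2,1); open=[(0,1) g=1 f=6, (1,2) g=1 f=6, (2,0) g=2 f=4, (2,2) g=2 f=6, (3,1) g=2 f=4]; closed=[(1,1), (2,1)]

step 1: expand (2,1) (f=4, h=3) → closed; open now [(0,1) g=1 f=6, (1,2) g=1 f=6, (2,0) g=2 f=4, (2,2) g=2 f=6, (3,1) g=2 f=4]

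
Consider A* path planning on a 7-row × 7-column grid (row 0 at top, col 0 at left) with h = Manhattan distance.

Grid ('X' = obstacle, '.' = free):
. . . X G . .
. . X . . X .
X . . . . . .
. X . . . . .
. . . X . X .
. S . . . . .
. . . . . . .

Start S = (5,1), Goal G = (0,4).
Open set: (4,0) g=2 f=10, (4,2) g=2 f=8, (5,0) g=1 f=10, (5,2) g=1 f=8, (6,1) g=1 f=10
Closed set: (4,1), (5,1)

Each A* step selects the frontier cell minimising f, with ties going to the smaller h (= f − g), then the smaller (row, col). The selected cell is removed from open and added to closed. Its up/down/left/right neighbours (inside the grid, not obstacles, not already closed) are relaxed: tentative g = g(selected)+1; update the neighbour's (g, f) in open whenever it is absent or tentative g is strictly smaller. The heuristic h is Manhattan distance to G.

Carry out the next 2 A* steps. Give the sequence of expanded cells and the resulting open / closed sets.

order=[(4,2) → (3,2)]; open=[(2,2) g=4 f=8, (3,3) g=4 f=8, (4,0) g=2 f=10, (5,0) g=1 f=10, (5,2) g=1 f=8, (6,1) g=1 f=10]; closed=[(3,2), (4,1), (4,2), (5,1)]

step 1: expand (4,2) (f=8, h=6) → closed; open now [(3,2) g=3 f=8, (4,0) g=2 f=10, (5,0) g=1 f=10, (5,2) g=1 f=8, (6,1) g=1 f=10]
step 2: expand (3,2) (f=8, h=5) → closed; open now [(2,2) g=4 f=8, (3,3) g=4 f=8, (4,0) g=2 f=10, (5,0) g=1 f=10, (5,2) g=1 f=8, (6,1) g=1 f=10]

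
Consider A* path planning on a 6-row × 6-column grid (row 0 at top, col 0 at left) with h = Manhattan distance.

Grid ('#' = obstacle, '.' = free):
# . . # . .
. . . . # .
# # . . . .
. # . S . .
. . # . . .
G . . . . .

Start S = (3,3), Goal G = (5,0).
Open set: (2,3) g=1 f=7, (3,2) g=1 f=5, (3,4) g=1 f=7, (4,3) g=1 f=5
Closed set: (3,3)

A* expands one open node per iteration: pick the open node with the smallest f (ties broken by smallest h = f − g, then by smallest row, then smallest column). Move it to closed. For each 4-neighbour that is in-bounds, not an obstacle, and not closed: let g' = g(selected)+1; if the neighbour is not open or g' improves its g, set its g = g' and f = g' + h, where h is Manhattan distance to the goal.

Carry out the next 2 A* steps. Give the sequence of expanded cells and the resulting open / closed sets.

order=[(3,2) → (4,3)]; open=[(2,2) g=2 f=7, (2,3) g=1 f=7, (3,4) g=1 f=7, (4,4) g=2 f=7, (5,3) g=2 f=5]; closed=[(3,2), (3,3), (4,3)]

step 1: expand (3,2) (f=5, h=4) → closed; open now [(2,2) g=2 f=7, (2,3) g=1 f=7, (3,4) g=1 f=7, (4,3) g=1 f=5]
step 2: expand (4,3) (f=5, h=4) → closed; open now [(2,2) g=2 f=7, (2,3) g=1 f=7, (3,4) g=1 f=7, (4,4) g=2 f=7, (5,3) g=2 f=5]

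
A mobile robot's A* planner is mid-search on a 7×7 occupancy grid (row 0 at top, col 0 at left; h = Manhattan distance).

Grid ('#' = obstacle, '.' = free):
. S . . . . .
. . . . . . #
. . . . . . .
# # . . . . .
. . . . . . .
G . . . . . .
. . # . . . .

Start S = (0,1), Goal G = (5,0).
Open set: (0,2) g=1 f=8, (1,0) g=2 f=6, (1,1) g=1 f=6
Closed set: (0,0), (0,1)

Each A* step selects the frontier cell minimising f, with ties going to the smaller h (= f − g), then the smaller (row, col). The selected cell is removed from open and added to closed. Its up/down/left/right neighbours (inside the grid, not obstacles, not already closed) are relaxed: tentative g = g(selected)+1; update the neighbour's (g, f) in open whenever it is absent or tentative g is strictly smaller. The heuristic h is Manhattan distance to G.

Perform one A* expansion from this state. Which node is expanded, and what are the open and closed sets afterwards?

expanded=(1,0); open=[(0,2) g=1 f=8, (1,1) g=1 f=6, (2,0) g=3 f=6]; closed=[(0,0), (0,1), (1,0)]

step 1: expand (1,0) (f=6, h=4) → closed; open now [(0,2) g=1 f=8, (1,1) g=1 f=6, (2,0) g=3 f=6]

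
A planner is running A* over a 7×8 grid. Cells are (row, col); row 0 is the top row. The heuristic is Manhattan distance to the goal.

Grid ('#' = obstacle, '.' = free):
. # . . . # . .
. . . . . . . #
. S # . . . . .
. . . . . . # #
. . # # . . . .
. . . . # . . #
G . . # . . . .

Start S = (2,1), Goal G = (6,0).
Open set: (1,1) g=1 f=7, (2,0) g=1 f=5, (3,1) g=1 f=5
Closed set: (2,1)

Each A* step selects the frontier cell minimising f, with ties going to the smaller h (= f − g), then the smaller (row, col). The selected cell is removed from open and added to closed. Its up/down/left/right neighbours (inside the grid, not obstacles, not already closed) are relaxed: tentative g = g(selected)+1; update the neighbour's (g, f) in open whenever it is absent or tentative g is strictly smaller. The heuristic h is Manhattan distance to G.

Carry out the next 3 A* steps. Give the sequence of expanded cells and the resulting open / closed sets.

step 1: expand (2,0) (f=5, h=4) → closed; open now [(1,0) g=2 f=7, (1,1) g=1 f=7, (3,0) g=2 f=5, (3,1) g=1 f=5]
step 2: expand (3,0) (f=5, h=3) → closed; open now [(1,0) g=2 f=7, (1,1) g=1 f=7, (3,1) g=1 f=5, (4,0) g=3 f=5]
step 3: expand (4,0) (f=5, h=2) → closed; open now [(1,0) g=2 f=7, (1,1) g=1 f=7, (3,1) g=1 f=5, (4,1) g=4 f=7, (5,0) g=4 f=5]

order=[(2,0) → (3,0) → (4,0)]; open=[(1,0) g=2 f=7, (1,1) g=1 f=7, (3,1) g=1 f=5, (4,1) g=4 f=7, (5,0) g=4 f=5]; closed=[(2,0), (2,1), (3,0), (4,0)]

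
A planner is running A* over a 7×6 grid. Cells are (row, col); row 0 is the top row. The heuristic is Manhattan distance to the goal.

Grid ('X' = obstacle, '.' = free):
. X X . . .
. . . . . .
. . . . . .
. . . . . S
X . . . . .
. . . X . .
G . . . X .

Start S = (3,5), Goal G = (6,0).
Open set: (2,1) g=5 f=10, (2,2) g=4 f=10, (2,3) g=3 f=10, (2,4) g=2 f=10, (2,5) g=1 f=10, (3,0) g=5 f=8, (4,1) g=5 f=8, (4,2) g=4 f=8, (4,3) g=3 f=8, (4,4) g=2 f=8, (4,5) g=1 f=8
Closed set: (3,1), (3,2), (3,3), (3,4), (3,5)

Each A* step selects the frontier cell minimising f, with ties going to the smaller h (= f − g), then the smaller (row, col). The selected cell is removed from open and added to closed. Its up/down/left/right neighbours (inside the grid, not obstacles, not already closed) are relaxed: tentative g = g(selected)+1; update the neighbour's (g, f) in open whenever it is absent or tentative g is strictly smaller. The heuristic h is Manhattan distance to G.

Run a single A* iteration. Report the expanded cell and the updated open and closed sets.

expanded=(3,0); open=[(2,0) g=6 f=10, (2,1) g=5 f=10, (2,2) g=4 f=10, (2,3) g=3 f=10, (2,4) g=2 f=10, (2,5) g=1 f=10, (4,1) g=5 f=8, (4,2) g=4 f=8, (4,3) g=3 f=8, (4,4) g=2 f=8, (4,5) g=1 f=8]; closed=[(3,0), (3,1), (3,2), (3,3), (3,4), (3,5)]

step 1: expand (3,0) (f=8, h=3) → closed; open now [(2,0) g=6 f=10, (2,1) g=5 f=10, (2,2) g=4 f=10, (2,3) g=3 f=10, (2,4) g=2 f=10, (2,5) g=1 f=10, (4,1) g=5 f=8, (4,2) g=4 f=8, (4,3) g=3 f=8, (4,4) g=2 f=8, (4,5) g=1 f=8]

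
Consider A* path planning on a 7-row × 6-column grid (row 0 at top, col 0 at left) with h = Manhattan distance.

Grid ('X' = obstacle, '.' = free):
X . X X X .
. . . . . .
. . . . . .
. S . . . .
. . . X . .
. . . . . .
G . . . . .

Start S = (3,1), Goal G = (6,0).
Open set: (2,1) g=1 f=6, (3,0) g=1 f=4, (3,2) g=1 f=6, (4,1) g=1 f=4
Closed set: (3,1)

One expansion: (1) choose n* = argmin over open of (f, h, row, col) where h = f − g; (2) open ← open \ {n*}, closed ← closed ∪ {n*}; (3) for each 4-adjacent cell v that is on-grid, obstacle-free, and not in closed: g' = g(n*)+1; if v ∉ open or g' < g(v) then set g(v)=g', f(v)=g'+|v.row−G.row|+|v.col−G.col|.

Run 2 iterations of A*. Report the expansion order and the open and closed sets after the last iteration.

step 1: expand (3,0) (f=4, h=3) → closed; open now [(2,0) g=2 f=6, (2,1) g=1 f=6, (3,2) g=1 f=6, (4,0) g=2 f=4, (4,1) g=1 f=4]
step 2: expand (4,0) (f=4, h=2) → closed; open now [(2,0) g=2 f=6, (2,1) g=1 f=6, (3,2) g=1 f=6, (4,1) g=1 f=4, (5,0) g=3 f=4]

order=[(3,0) → (4,0)]; open=[(2,0) g=2 f=6, (2,1) g=1 f=6, (3,2) g=1 f=6, (4,1) g=1 f=4, (5,0) g=3 f=4]; closed=[(3,0), (3,1), (4,0)]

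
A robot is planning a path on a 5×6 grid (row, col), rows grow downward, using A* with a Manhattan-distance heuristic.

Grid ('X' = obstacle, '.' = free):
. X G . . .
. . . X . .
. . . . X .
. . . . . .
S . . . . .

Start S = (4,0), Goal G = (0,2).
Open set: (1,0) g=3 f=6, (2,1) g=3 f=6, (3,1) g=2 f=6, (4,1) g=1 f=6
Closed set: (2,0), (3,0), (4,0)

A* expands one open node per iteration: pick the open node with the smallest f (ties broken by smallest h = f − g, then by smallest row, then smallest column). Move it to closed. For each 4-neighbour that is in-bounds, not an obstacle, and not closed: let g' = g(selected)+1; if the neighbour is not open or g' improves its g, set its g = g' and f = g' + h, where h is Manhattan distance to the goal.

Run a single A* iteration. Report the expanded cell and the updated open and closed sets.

step 1: expand (1,0) (f=6, h=3) → closed; open now [(0,0) g=4 f=6, (1,1) g=4 f=6, (2,1) g=3 f=6, (3,1) g=2 f=6, (4,1) g=1 f=6]

expanded=(1,0); open=[(0,0) g=4 f=6, (1,1) g=4 f=6, (2,1) g=3 f=6, (3,1) g=2 f=6, (4,1) g=1 f=6]; closed=[(1,0), (2,0), (3,0), (4,0)]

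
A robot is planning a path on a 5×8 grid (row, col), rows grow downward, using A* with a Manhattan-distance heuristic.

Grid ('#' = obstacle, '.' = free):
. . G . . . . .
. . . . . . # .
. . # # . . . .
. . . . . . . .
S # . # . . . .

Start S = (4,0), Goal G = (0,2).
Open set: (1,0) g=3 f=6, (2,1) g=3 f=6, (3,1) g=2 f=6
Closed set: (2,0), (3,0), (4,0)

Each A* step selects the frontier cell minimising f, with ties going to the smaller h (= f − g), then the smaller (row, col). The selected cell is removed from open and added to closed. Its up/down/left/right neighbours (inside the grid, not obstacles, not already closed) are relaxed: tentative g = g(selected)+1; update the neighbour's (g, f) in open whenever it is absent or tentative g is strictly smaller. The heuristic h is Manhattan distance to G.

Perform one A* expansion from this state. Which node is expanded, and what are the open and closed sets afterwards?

expanded=(1,0); open=[(0,0) g=4 f=6, (1,1) g=4 f=6, (2,1) g=3 f=6, (3,1) g=2 f=6]; closed=[(1,0), (2,0), (3,0), (4,0)]

step 1: expand (1,0) (f=6, h=3) → closed; open now [(0,0) g=4 f=6, (1,1) g=4 f=6, (2,1) g=3 f=6, (3,1) g=2 f=6]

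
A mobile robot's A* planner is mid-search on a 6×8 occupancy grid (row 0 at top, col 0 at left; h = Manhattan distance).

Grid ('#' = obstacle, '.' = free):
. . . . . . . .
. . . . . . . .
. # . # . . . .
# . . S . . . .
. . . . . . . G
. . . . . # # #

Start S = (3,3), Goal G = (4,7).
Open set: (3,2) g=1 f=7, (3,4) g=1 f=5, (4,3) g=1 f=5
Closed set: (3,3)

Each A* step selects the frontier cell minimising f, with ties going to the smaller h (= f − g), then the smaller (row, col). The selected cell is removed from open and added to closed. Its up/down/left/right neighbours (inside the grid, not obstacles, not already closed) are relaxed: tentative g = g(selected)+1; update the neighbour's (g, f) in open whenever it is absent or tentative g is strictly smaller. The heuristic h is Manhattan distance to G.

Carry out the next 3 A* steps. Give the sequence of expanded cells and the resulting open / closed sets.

order=[(3,4) → (3,5) → (3,6)]; open=[(2,4) g=2 f=7, (2,5) g=3 f=7, (2,6) g=4 f=7, (3,2) g=1 f=7, (3,7) g=4 f=5, (4,3) g=1 f=5, (4,4) g=2 f=5, (4,5) g=3 f=5, (4,6) g=4 f=5]; closed=[(3,3), (3,4), (3,5), (3,6)]

step 1: expand (3,4) (f=5, h=4) → closed; open now [(2,4) g=2 f=7, (3,2) g=1 f=7, (3,5) g=2 f=5, (4,3) g=1 f=5, (4,4) g=2 f=5]
step 2: expand (3,5) (f=5, h=3) → closed; open now [(2,4) g=2 f=7, (2,5) g=3 f=7, (3,2) g=1 f=7, (3,6) g=3 f=5, (4,3) g=1 f=5, (4,4) g=2 f=5, (4,5) g=3 f=5]
step 3: expand (3,6) (f=5, h=2) → closed; open now [(2,4) g=2 f=7, (2,5) g=3 f=7, (2,6) g=4 f=7, (3,2) g=1 f=7, (3,7) g=4 f=5, (4,3) g=1 f=5, (4,4) g=2 f=5, (4,5) g=3 f=5, (4,6) g=4 f=5]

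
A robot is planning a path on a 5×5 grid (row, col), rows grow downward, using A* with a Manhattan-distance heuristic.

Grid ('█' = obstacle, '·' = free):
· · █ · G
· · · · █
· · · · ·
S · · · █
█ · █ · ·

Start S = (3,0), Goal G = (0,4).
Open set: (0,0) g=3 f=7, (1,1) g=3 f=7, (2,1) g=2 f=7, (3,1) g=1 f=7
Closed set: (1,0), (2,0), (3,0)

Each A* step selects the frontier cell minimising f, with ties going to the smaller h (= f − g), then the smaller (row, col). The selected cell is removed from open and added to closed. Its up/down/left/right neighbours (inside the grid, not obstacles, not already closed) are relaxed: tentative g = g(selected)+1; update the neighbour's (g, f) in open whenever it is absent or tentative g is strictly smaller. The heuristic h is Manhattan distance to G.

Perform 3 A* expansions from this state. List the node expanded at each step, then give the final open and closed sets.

order=[(0,0) → (0,1) → (1,1)]; open=[(1,2) g=4 f=7, (2,1) g=2 f=7, (3,1) g=1 f=7]; closed=[(0,0), (0,1), (1,0), (1,1), (2,0), (3,0)]

step 1: expand (0,0) (f=7, h=4) → closed; open now [(0,1) g=4 f=7, (1,1) g=3 f=7, (2,1) g=2 f=7, (3,1) g=1 f=7]
step 2: expand (0,1) (f=7, h=3) → closed; open now [(1,1) g=3 f=7, (2,1) g=2 f=7, (3,1) g=1 f=7]
step 3: expand (1,1) (f=7, h=4) → closed; open now [(1,2) g=4 f=7, (2,1) g=2 f=7, (3,1) g=1 f=7]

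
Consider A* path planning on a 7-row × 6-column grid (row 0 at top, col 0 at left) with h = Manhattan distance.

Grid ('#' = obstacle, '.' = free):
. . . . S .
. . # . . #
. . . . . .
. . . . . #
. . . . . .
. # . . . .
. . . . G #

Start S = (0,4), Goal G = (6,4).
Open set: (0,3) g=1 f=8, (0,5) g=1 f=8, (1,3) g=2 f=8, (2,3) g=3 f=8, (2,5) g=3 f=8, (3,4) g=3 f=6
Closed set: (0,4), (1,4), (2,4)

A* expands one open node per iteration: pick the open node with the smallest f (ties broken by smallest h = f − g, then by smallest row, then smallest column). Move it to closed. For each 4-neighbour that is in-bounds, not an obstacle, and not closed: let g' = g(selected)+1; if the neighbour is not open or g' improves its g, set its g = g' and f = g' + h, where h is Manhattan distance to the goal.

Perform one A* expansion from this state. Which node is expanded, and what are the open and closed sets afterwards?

step 1: expand (3,4) (f=6, h=3) → closed; open now [(0,3) g=1 f=8, (0,5) g=1 f=8, (1,3) g=2 f=8, (2,3) g=3 f=8, (2,5) g=3 f=8, (3,3) g=4 f=8, (4,4) g=4 f=6]

expanded=(3,4); open=[(0,3) g=1 f=8, (0,5) g=1 f=8, (1,3) g=2 f=8, (2,3) g=3 f=8, (2,5) g=3 f=8, (3,3) g=4 f=8, (4,4) g=4 f=6]; closed=[(0,4), (1,4), (2,4), (3,4)]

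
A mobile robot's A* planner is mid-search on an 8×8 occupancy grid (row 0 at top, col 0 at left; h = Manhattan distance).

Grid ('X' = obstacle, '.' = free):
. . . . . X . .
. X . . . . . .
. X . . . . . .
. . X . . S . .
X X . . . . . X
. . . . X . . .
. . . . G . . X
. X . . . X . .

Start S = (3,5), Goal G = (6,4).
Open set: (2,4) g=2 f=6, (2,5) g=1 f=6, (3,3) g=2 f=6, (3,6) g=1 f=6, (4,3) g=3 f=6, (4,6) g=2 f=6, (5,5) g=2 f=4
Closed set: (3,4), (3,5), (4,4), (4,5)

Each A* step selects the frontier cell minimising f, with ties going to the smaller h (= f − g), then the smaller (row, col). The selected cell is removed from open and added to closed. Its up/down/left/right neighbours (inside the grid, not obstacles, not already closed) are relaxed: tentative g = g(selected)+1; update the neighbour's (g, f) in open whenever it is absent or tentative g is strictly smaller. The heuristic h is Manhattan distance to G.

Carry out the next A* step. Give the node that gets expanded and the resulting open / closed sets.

step 1: expand (5,5) (f=4, h=2) → closed; open now [(2,4) g=2 f=6, (2,5) g=1 f=6, (3,3) g=2 f=6, (3,6) g=1 f=6, (4,3) g=3 f=6, (4,6) g=2 f=6, (5,6) g=3 f=6, (6,5) g=3 f=4]

expanded=(5,5); open=[(2,4) g=2 f=6, (2,5) g=1 f=6, (3,3) g=2 f=6, (3,6) g=1 f=6, (4,3) g=3 f=6, (4,6) g=2 f=6, (5,6) g=3 f=6, (6,5) g=3 f=4]; closed=[(3,4), (3,5), (4,4), (4,5), (5,5)]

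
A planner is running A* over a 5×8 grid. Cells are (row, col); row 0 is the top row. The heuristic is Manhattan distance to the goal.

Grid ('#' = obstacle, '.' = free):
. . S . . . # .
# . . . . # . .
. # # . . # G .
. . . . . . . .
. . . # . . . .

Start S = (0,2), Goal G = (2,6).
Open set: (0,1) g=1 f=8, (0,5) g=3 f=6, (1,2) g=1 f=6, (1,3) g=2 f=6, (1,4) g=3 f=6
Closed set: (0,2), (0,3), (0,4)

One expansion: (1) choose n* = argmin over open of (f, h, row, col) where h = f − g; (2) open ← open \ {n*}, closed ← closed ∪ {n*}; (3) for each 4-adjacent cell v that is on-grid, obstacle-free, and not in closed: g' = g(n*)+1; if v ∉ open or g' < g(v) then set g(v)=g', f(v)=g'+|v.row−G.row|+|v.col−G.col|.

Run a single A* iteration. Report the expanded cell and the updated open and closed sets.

expanded=(0,5); open=[(0,1) g=1 f=8, (1,2) g=1 f=6, (1,3) g=2 f=6, (1,4) g=3 f=6]; closed=[(0,2), (0,3), (0,4), (0,5)]

step 1: expand (0,5) (f=6, h=3) → closed; open now [(0,1) g=1 f=8, (1,2) g=1 f=6, (1,3) g=2 f=6, (1,4) g=3 f=6]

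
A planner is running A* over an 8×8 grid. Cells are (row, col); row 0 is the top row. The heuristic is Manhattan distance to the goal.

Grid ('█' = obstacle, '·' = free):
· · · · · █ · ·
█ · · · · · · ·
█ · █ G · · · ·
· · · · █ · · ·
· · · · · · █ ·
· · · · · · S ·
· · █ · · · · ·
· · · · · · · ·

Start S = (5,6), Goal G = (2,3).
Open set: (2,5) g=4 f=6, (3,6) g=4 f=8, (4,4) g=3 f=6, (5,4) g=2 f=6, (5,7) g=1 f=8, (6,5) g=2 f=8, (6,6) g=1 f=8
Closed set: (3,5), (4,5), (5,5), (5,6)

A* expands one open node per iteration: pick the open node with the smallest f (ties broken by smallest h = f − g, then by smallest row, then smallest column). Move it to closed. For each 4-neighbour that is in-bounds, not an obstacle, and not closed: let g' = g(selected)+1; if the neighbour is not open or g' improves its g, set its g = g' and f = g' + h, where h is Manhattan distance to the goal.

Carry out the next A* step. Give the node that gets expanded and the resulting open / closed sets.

expanded=(2,5); open=[(1,5) g=5 f=8, (2,4) g=5 f=6, (2,6) g=5 f=8, (3,6) g=4 f=8, (4,4) g=3 f=6, (5,4) g=2 f=6, (5,7) g=1 f=8, (6,5) g=2 f=8, (6,6) g=1 f=8]; closed=[(2,5), (3,5), (4,5), (5,5), (5,6)]

step 1: expand (2,5) (f=6, h=2) → closed; open now [(1,5) g=5 f=8, (2,4) g=5 f=6, (2,6) g=5 f=8, (3,6) g=4 f=8, (4,4) g=3 f=6, (5,4) g=2 f=6, (5,7) g=1 f=8, (6,5) g=2 f=8, (6,6) g=1 f=8]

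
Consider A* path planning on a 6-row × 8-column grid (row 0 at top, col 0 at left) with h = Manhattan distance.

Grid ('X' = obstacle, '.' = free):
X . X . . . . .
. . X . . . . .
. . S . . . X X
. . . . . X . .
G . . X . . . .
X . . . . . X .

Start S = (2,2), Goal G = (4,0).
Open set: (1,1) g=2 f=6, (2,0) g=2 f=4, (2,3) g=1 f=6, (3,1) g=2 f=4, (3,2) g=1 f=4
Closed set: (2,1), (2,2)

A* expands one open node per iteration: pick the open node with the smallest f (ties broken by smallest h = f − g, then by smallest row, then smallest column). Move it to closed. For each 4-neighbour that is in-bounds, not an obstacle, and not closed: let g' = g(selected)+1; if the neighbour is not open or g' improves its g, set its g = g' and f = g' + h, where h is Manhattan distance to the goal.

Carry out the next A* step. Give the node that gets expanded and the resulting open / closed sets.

expanded=(2,0); open=[(1,0) g=3 f=6, (1,1) g=2 f=6, (2,3) g=1 f=6, (3,0) g=3 f=4, (3,1) g=2 f=4, (3,2) g=1 f=4]; closed=[(2,0), (2,1), (2,2)]

step 1: expand (2,0) (f=4, h=2) → closed; open now [(1,0) g=3 f=6, (1,1) g=2 f=6, (2,3) g=1 f=6, (3,0) g=3 f=4, (3,1) g=2 f=4, (3,2) g=1 f=4]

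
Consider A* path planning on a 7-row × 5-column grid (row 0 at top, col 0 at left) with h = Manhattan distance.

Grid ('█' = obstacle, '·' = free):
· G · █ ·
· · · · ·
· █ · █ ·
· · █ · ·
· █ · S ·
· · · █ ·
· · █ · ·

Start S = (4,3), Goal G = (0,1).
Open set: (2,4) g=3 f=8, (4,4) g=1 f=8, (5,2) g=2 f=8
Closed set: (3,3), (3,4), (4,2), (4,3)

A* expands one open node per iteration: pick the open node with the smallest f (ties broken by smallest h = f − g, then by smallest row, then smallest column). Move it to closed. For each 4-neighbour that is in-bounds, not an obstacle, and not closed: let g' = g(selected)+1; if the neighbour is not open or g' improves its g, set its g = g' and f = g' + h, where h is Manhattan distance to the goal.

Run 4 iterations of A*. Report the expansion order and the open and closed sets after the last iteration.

order=[(2,4) → (1,4) → (0,4) → (1,3)]; open=[(1,2) g=6 f=8, (4,4) g=1 f=8, (5,2) g=2 f=8]; closed=[(0,4), (1,3), (1,4), (2,4), (3,3), (3,4), (4,2), (4,3)]

step 1: expand (2,4) (f=8, h=5) → closed; open now [(1,4) g=4 f=8, (4,4) g=1 f=8, (5,2) g=2 f=8]
step 2: expand (1,4) (f=8, h=4) → closed; open now [(0,4) g=5 f=8, (1,3) g=5 f=8, (4,4) g=1 f=8, (5,2) g=2 f=8]
step 3: expand (0,4) (f=8, h=3) → closed; open now [(1,3) g=5 f=8, (4,4) g=1 f=8, (5,2) g=2 f=8]
step 4: expand (1,3) (f=8, h=3) → closed; open now [(1,2) g=6 f=8, (4,4) g=1 f=8, (5,2) g=2 f=8]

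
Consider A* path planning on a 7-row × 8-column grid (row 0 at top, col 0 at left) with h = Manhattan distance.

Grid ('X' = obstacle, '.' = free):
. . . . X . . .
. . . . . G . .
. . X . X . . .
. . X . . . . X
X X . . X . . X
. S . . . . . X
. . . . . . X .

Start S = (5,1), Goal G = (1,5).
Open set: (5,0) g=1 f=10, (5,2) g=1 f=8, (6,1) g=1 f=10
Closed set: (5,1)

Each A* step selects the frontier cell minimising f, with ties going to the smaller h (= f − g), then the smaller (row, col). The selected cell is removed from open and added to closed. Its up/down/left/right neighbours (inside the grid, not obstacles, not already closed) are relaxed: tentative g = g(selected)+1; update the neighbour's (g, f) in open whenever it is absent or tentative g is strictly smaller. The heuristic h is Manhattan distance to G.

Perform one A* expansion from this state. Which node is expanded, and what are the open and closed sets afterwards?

expanded=(5,2); open=[(4,2) g=2 f=8, (5,0) g=1 f=10, (5,3) g=2 f=8, (6,1) g=1 f=10, (6,2) g=2 f=10]; closed=[(5,1), (5,2)]

step 1: expand (5,2) (f=8, h=7) → closed; open now [(4,2) g=2 f=8, (5,0) g=1 f=10, (5,3) g=2 f=8, (6,1) g=1 f=10, (6,2) g=2 f=10]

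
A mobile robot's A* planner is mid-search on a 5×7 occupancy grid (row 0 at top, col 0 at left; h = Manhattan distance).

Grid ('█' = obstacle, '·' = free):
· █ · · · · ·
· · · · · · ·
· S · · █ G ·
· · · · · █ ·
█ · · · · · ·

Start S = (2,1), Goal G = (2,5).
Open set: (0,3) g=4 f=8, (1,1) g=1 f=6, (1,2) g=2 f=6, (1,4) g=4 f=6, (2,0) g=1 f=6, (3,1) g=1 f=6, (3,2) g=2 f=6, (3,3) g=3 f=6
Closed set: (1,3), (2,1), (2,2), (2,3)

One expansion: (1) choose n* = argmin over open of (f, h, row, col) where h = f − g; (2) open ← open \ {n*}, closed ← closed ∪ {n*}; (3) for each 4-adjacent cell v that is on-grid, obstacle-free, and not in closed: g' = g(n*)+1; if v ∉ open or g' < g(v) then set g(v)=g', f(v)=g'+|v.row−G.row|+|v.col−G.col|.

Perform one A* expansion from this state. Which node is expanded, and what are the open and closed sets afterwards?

expanded=(1,4); open=[(0,3) g=4 f=8, (0,4) g=5 f=8, (1,1) g=1 f=6, (1,2) g=2 f=6, (1,5) g=5 f=6, (2,0) g=1 f=6, (3,1) g=1 f=6, (3,2) g=2 f=6, (3,3) g=3 f=6]; closed=[(1,3), (1,4), (2,1), (2,2), (2,3)]

step 1: expand (1,4) (f=6, h=2) → closed; open now [(0,3) g=4 f=8, (0,4) g=5 f=8, (1,1) g=1 f=6, (1,2) g=2 f=6, (1,5) g=5 f=6, (2,0) g=1 f=6, (3,1) g=1 f=6, (3,2) g=2 f=6, (3,3) g=3 f=6]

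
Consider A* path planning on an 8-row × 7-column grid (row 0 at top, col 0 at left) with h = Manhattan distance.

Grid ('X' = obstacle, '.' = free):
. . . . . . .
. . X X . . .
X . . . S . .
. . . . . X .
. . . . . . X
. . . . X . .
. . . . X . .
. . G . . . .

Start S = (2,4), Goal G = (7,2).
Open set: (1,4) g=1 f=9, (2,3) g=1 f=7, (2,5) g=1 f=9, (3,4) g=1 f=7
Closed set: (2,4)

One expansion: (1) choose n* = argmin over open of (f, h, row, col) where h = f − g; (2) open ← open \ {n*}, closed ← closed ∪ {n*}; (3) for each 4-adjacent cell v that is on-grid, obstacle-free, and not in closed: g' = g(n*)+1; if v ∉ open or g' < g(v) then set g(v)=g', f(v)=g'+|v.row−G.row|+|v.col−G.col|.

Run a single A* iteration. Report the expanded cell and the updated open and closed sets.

expanded=(2,3); open=[(1,4) g=1 f=9, (2,2) g=2 f=7, (2,5) g=1 f=9, (3,3) g=2 f=7, (3,4) g=1 f=7]; closed=[(2,3), (2,4)]

step 1: expand (2,3) (f=7, h=6) → closed; open now [(1,4) g=1 f=9, (2,2) g=2 f=7, (2,5) g=1 f=9, (3,3) g=2 f=7, (3,4) g=1 f=7]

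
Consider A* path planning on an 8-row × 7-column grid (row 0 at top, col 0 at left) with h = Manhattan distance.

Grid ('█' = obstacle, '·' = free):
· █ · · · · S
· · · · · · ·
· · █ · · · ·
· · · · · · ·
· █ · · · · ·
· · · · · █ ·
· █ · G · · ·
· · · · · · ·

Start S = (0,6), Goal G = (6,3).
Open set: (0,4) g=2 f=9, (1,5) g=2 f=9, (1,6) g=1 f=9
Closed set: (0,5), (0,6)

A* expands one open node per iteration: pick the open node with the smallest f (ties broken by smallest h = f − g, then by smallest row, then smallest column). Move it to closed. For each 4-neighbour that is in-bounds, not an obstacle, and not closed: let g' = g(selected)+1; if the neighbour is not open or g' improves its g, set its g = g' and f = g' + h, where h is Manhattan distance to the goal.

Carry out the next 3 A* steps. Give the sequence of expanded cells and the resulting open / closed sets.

step 1: expand (0,4) (f=9, h=7) → closed; open now [(0,3) g=3 f=9, (1,4) g=3 f=9, (1,5) g=2 f=9, (1,6) g=1 f=9]
step 2: expand (0,3) (f=9, h=6) → closed; open now [(0,2) g=4 f=11, (1,3) g=4 f=9, (1,4) g=3 f=9, (1,5) g=2 f=9, (1,6) g=1 f=9]
step 3: expand (1,3) (f=9, h=5) → closed; open now [(0,2) g=4 f=11, (1,2) g=5 f=11, (1,4) g=3 f=9, (1,5) g=2 f=9, (1,6) g=1 f=9, (2,3) g=5 f=9]

order=[(0,4) → (0,3) → (1,3)]; open=[(0,2) g=4 f=11, (1,2) g=5 f=11, (1,4) g=3 f=9, (1,5) g=2 f=9, (1,6) g=1 f=9, (2,3) g=5 f=9]; closed=[(0,3), (0,4), (0,5), (0,6), (1,3)]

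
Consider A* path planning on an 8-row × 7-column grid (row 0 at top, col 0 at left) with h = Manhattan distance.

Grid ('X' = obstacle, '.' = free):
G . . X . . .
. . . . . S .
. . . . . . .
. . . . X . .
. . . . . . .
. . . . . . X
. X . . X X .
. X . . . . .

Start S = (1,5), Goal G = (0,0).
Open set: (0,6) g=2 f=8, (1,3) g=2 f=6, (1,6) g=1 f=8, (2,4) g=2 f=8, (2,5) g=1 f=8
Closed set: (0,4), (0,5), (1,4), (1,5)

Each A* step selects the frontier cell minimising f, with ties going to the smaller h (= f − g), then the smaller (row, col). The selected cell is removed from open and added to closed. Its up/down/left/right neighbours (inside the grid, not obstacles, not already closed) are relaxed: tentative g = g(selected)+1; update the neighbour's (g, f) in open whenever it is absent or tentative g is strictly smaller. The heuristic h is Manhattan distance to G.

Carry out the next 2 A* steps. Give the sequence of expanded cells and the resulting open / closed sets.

order=[(1,3) → (1,2)]; open=[(0,2) g=4 f=6, (0,6) g=2 f=8, (1,1) g=4 f=6, (1,6) g=1 f=8, (2,2) g=4 f=8, (2,3) g=3 f=8, (2,4) g=2 f=8, (2,5) g=1 f=8]; closed=[(0,4), (0,5), (1,2), (1,3), (1,4), (1,5)]

step 1: expand (1,3) (f=6, h=4) → closed; open now [(0,6) g=2 f=8, (1,2) g=3 f=6, (1,6) g=1 f=8, (2,3) g=3 f=8, (2,4) g=2 f=8, (2,5) g=1 f=8]
step 2: expand (1,2) (f=6, h=3) → closed; open now [(0,2) g=4 f=6, (0,6) g=2 f=8, (1,1) g=4 f=6, (1,6) g=1 f=8, (2,2) g=4 f=8, (2,3) g=3 f=8, (2,4) g=2 f=8, (2,5) g=1 f=8]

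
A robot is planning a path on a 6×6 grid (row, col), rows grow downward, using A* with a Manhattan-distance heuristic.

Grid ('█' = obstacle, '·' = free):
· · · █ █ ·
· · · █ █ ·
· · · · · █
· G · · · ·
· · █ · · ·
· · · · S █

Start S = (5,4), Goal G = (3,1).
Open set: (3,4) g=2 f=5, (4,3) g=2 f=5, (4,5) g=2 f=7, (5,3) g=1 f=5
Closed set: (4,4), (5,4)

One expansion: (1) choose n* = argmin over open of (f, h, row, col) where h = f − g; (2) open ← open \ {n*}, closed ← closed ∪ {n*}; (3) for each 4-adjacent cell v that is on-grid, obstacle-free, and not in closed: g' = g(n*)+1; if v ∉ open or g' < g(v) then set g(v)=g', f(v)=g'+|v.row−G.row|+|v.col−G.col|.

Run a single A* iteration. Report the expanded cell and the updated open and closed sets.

step 1: expand (3,4) (f=5, h=3) → closed; open now [(2,4) g=3 f=7, (3,3) g=3 f=5, (3,5) g=3 f=7, (4,3) g=2 f=5, (4,5) g=2 f=7, (5,3) g=1 f=5]

expanded=(3,4); open=[(2,4) g=3 f=7, (3,3) g=3 f=5, (3,5) g=3 f=7, (4,3) g=2 f=5, (4,5) g=2 f=7, (5,3) g=1 f=5]; closed=[(3,4), (4,4), (5,4)]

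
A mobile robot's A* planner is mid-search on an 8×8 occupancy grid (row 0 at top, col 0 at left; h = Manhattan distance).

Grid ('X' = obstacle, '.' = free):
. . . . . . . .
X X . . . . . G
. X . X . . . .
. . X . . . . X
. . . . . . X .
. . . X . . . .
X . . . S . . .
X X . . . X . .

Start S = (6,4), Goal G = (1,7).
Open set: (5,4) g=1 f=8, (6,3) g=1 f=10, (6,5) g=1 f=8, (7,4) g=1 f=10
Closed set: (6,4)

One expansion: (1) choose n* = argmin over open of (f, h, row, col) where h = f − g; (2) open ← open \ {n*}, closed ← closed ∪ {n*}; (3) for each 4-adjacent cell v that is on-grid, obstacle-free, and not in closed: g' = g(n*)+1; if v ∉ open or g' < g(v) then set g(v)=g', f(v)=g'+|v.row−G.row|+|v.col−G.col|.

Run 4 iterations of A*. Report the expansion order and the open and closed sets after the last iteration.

step 1: expand (5,4) (f=8, h=7) → closed; open now [(4,4) g=2 f=8, (5,5) g=2 f=8, (6,3) g=1 f=10, (6,5) g=1 f=8, (7,4) g=1 f=10]
step 2: expand (4,4) (f=8, h=6) → closed; open now [(3,4) g=3 f=8, (4,3) g=3 f=10, (4,5) g=3 f=8, (5,5) g=2 f=8, (6,3) g=1 f=10, (6,5) g=1 f=8, (7,4) g=1 f=10]
step 3: expand (3,4) (f=8, h=5) → closed; open now [(2,4) g=4 f=8, (3,3) g=4 f=10, (3,5) g=4 f=8, (4,3) g=3 f=10, (4,5) g=3 f=8, (5,5) g=2 f=8, (6,3) g=1 f=10, (6,5) g=1 f=8, (7,4) g=1 f=10]
step 4: expand (2,4) (f=8, h=4) → closed; open now [(1,4) g=5 f=8, (2,5) g=5 f=8, (3,3) g=4 f=10, (3,5) g=4 f=8, (4,3) g=3 f=10, (4,5) g=3 f=8, (5,5) g=2 f=8, (6,3) g=1 f=10, (6,5) g=1 f=8, (7,4) g=1 f=10]

order=[(5,4) → (4,4) → (3,4) → (2,4)]; open=[(1,4) g=5 f=8, (2,5) g=5 f=8, (3,3) g=4 f=10, (3,5) g=4 f=8, (4,3) g=3 f=10, (4,5) g=3 f=8, (5,5) g=2 f=8, (6,3) g=1 f=10, (6,5) g=1 f=8, (7,4) g=1 f=10]; closed=[(2,4), (3,4), (4,4), (5,4), (6,4)]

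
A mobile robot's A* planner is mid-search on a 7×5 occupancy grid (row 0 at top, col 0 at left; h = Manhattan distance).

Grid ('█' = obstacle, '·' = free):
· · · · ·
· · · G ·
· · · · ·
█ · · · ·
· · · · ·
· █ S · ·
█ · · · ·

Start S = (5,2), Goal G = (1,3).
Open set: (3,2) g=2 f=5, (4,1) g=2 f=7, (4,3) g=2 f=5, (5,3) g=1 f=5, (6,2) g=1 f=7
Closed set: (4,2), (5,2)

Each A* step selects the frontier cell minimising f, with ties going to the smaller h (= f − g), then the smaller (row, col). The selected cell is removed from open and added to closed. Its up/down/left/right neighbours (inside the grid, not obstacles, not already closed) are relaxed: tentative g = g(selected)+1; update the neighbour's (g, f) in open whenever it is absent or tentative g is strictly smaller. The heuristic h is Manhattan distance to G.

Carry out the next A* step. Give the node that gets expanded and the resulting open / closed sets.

step 1: expand (3,2) (f=5, h=3) → closed; open now [(2,2) g=3 f=5, (3,1) g=3 f=7, (3,3) g=3 f=5, (4,1) g=2 f=7, (4,3) g=2 f=5, (5,3) g=1 f=5, (6,2) g=1 f=7]

expanded=(3,2); open=[(2,2) g=3 f=5, (3,1) g=3 f=7, (3,3) g=3 f=5, (4,1) g=2 f=7, (4,3) g=2 f=5, (5,3) g=1 f=5, (6,2) g=1 f=7]; closed=[(3,2), (4,2), (5,2)]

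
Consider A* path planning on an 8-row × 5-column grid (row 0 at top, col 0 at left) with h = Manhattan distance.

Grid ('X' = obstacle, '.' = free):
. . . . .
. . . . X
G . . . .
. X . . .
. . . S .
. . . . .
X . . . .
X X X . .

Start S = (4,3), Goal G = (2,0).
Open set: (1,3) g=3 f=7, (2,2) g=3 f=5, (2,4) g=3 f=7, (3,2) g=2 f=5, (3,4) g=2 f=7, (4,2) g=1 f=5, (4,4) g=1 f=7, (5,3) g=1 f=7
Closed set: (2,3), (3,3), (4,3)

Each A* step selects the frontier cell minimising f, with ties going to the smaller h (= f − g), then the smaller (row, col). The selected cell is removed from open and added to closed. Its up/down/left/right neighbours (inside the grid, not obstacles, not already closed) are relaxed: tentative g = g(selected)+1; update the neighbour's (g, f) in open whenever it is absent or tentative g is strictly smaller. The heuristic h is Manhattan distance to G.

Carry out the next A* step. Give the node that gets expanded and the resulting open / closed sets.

step 1: expand (2,2) (f=5, h=2) → closed; open now [(1,2) g=4 f=7, (1,3) g=3 f=7, (2,1) g=4 f=5, (2,4) g=3 f=7, (3,2) g=2 f=5, (3,4) g=2 f=7, (4,2) g=1 f=5, (4,4) g=1 f=7, (5,3) g=1 f=7]

expanded=(2,2); open=[(1,2) g=4 f=7, (1,3) g=3 f=7, (2,1) g=4 f=5, (2,4) g=3 f=7, (3,2) g=2 f=5, (3,4) g=2 f=7, (4,2) g=1 f=5, (4,4) g=1 f=7, (5,3) g=1 f=7]; closed=[(2,2), (2,3), (3,3), (4,3)]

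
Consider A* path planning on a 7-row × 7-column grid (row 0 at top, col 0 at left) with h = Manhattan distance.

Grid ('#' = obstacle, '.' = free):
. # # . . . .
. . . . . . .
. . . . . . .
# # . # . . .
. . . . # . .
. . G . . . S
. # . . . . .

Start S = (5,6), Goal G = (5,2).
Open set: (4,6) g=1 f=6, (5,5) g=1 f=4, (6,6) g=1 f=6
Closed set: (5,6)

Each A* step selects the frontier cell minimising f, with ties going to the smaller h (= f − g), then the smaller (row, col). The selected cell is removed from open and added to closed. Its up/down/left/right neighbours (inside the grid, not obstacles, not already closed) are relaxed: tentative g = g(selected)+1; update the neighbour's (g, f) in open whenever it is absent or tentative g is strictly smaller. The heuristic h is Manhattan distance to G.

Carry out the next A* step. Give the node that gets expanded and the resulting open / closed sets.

expanded=(5,5); open=[(4,5) g=2 f=6, (4,6) g=1 f=6, (5,4) g=2 f=4, (6,5) g=2 f=6, (6,6) g=1 f=6]; closed=[(5,5), (5,6)]

step 1: expand (5,5) (f=4, h=3) → closed; open now [(4,5) g=2 f=6, (4,6) g=1 f=6, (5,4) g=2 f=4, (6,5) g=2 f=6, (6,6) g=1 f=6]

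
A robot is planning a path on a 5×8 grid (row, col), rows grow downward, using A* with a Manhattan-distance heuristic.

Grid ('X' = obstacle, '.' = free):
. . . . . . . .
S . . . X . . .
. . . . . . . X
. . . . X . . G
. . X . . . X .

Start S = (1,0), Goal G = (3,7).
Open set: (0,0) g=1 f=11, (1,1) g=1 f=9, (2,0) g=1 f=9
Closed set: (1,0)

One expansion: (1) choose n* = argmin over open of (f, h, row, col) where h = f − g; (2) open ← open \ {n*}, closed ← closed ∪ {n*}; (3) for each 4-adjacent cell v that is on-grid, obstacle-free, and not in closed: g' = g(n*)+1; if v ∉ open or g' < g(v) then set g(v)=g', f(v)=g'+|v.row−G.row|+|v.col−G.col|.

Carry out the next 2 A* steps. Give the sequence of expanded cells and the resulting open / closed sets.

step 1: expand (1,1) (f=9, h=8) → closed; open now [(0,0) g=1 f=11, (0,1) g=2 f=11, (1,2) g=2 f=9, (2,0) g=1 f=9, (2,1) g=2 f=9]
step 2: expand (1,2) (f=9, h=7) → closed; open now [(0,0) g=1 f=11, (0,1) g=2 f=11, (0,2) g=3 f=11, (1,3) g=3 f=9, (2,0) g=1 f=9, (2,1) g=2 f=9, (2,2) g=3 f=9]

order=[(1,1) → (1,2)]; open=[(0,0) g=1 f=11, (0,1) g=2 f=11, (0,2) g=3 f=11, (1,3) g=3 f=9, (2,0) g=1 f=9, (2,1) g=2 f=9, (2,2) g=3 f=9]; closed=[(1,0), (1,1), (1,2)]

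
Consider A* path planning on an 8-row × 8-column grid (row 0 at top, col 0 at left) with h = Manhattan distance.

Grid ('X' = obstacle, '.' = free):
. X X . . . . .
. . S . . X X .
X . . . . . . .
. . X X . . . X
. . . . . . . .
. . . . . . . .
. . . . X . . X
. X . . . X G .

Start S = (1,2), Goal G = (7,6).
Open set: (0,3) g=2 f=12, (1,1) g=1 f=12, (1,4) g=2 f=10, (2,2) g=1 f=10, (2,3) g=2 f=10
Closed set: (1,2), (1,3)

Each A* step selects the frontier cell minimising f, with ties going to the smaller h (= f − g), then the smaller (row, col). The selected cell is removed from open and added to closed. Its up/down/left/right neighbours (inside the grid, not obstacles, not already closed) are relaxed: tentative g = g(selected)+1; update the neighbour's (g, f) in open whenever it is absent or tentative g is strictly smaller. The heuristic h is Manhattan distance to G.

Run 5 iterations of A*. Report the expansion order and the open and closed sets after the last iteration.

step 1: expand (1,4) (f=10, h=8) → closed; open now [(0,3) g=2 f=12, (0,4) g=3 f=12, (1,1) g=1 f=12, (2,2) g=1 f=10, (2,3) g=2 f=10, (2,4) g=3 f=10]
step 2: expand (2,4) (f=10, h=7) → closed; open now [(0,3) g=2 f=12, (0,4) g=3 f=12, (1,1) g=1 f=12, (2,2) g=1 f=10, (2,3) g=2 f=10, (2,5) g=4 f=10, (3,4) g=4 f=10]
step 3: expand (2,5) (f=10, h=6) → closed; open now [(0,3) g=2 f=12, (0,4) g=3 f=12, (1,1) g=1 f=12, (2,2) g=1 f=10, (2,3) g=2 f=10, (2,6) g=5 f=10, (3,4) g=4 f=10, (3,5) g=5 f=10]
step 4: expand (2,6) (f=10, h=5) → closed; open now [(0,3) g=2 f=12, (0,4) g=3 f=12, (1,1) g=1 f=12, (2,2) g=1 f=10, (2,3) g=2 f=10, (2,7) g=6 f=12, (3,4) g=4 f=10, (3,5) g=5 f=10, (3,6) g=6 f=10]
step 5: expand (3,6) (f=10, h=4) → closed; open now [(0,3) g=2 f=12, (0,4) g=3 f=12, (1,1) g=1 f=12, (2,2) g=1 f=10, (2,3) g=2 f=10, (2,7) g=6 f=12, (3,4) g=4 f=10, (3,5) g=5 f=10, (4,6) g=7 f=10]

order=[(1,4) → (2,4) → (2,5) → (2,6) → (3,6)]; open=[(0,3) g=2 f=12, (0,4) g=3 f=12, (1,1) g=1 f=12, (2,2) g=1 f=10, (2,3) g=2 f=10, (2,7) g=6 f=12, (3,4) g=4 f=10, (3,5) g=5 f=10, (4,6) g=7 f=10]; closed=[(1,2), (1,3), (1,4), (2,4), (2,5), (2,6), (3,6)]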